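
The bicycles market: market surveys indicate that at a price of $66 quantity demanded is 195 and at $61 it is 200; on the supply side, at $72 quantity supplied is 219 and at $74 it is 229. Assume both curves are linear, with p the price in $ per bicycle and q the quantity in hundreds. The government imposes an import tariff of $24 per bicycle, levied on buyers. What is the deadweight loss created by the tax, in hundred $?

Demand slope: (200 − 195)/(61 − 66) = -1, so qd = 261 − p.
Supply slope: (229 − 219)/(74 − 72) = 5, so qs = 5p − 141.
Without the tax, 261 − p = 5p − 141 gives 6p = 402, so p* = $67 and q* = 194.
With the tax collected from buyers, demand (in seller-price terms) shifts: qd = 261 − (p + 24).
Solving gives q = 174 with buyers paying $87 and producers receiving $63 (the $24 wedge).
Quantity falls by |ΔQ| = |194 − 174| = 20.
DWL = ½ · t · |ΔQ| = ½ · 24 · 20 = $240.

Deadweight loss = $240 hundred.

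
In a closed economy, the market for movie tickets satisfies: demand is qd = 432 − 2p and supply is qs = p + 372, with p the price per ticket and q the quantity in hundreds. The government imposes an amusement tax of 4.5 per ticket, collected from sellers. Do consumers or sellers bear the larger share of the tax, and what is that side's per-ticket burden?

Sellers bear the larger share: 3 per ticket.

Before the tax: set 432 − 2p = p + 372 → p* = 20, q* = 392.
With the tax collected from sellers, supply shifts: qs = (p − 4.5) + 372.
Solving gives q = 389 with consumers paying 21.5 and sellers receiving 17 (the 4.5 wedge).
Per-ticket burden: consumers 1.5, sellers 3.
Sellers take the larger share because supply is less price-elastic here (demand slope 2 vs supply slope 1).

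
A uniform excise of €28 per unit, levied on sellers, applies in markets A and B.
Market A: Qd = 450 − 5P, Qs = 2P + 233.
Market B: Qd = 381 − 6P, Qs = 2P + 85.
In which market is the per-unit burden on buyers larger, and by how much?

Market A, by €1.

Market A: pre-tax P* = €31, Q* = 295; post-tax Q = 255; per-unit burden on buyers = €8.
Market B: pre-tax P* = €37, Q* = 159; post-tax Q = 117; per-unit burden on buyers = €7.
Difference: €8 vs €7 → market A is larger by €1.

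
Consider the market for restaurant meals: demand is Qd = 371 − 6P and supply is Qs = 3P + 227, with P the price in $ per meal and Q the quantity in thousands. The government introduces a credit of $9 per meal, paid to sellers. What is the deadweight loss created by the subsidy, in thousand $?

Deadweight loss = $81 thousand.

Before the subsidy: set 371 − 6P = 3P + 227 → P* = $16, Q* = 275.
With a per-unit subsidy paid to sellers, each receives P + 9 per unit sold, so supply becomes Qs = 3(P + 9) + 227.
New equilibrium: consumers pay $13, sellers receive $22, Q = 293. (Wedge: Pb − Ps = −9.)
Quantity rises by |ΔQ| = |275 − 293| = 18.
DWL = ½ · t · |ΔQ| = ½ · 9 · 18 = $81.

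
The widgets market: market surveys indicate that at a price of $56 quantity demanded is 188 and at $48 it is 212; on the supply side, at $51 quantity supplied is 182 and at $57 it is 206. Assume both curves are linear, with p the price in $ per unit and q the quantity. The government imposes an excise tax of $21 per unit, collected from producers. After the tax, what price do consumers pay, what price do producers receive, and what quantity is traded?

Demand slope: (212 − 188)/(48 − 56) = -3, so qd = 356 − 3p.
Supply slope: (206 − 182)/(57 − 51) = 4, so qs = 4p − 22.
Without the tax, 356 − 3p = 4p − 22 gives 7p = 378, so p* = $54 and q* = 194.
With the tax collected from producers, supply shifts: qs = 4(p − 21) − 22.
Solving gives q = 158 with consumers paying $66 and producers receiving $45 (the $21 wedge).

Consumers pay $66; producers receive $45; quantity = 158.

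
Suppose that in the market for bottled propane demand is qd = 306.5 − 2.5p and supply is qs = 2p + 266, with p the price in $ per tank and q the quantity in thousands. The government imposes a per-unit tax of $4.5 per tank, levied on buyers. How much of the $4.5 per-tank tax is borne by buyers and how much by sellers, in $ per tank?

Without the tax, 306.5 − 2.5p = 2p + 266 gives 4.5p = 40.5, so p* = $9 and q* = 284.
With the tax collected from buyers, demand (in seller-price terms) shifts: qd = 306.5 − 2.5(p + 4.5).
Solving gives q = 279 with buyers paying $11 and sellers receiving $6.5 (the $4.5 wedge).
Burden on buyers: $2; on sellers: $2.5. (They sum to $4.5.)

Buyers bear $2 per tank; sellers bear $2.5 per tank.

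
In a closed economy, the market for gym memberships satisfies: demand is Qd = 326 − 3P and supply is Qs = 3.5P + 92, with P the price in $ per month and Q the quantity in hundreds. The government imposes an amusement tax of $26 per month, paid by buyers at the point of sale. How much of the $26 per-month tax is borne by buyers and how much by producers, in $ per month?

Before the tax: set 326 − 3P = 3.5P + 92 → P* = $36, Q* = 218.
With the tax collected from buyers, demand (in seller-price terms) shifts: Qd = 326 − 3(P + 26).
New equilibrium: buyers pay $50, producers receive $24, Q = 176. (Wedge: Pb − Ps = 26.)
Burden on buyers: $14; on producers: $12. (They sum to $26.)

Buyers bear $14 per month; producers bear $12 per month.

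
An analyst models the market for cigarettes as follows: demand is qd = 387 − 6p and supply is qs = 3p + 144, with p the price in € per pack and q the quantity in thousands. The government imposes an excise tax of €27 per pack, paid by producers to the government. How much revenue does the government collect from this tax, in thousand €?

Tax revenue = €4617 thousand.

Without the tax, 387 − 6p = 3p + 144 gives 9p = 243, so p* = €27 and q* = 225.
With the tax collected from producers, supply shifts: qs = 3(p − 27) + 144.
Solving gives q = 171 with consumers paying €36 and producers receiving €9 (the €27 wedge).
Revenue = t · Q = 27 · 171 = €4617.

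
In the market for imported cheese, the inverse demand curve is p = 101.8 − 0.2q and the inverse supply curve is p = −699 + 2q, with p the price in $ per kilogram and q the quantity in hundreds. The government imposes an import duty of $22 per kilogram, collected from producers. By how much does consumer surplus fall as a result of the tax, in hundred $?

Consumer surplus falls by $718 hundred.

Inverting to q(p) form: qd = 509 − 5p; qs = 0.5p + 349.5.
Without the tax, 509 − 5p = 0.5p + 349.5 gives 5.5p = 159.5, so p* = $29 and q* = 364.
With the tax collected from producers, supply shifts: qs = 0.5(p − 22) + 349.5.
New equilibrium: buyers pay $31, producers receive $9, q = 354. (Wedge: pb − ps = 22.)
ΔCS is the trapezoid between Q = 354 and Q = 364 of height $2: ½ · (364 + 354) · 2 = $718.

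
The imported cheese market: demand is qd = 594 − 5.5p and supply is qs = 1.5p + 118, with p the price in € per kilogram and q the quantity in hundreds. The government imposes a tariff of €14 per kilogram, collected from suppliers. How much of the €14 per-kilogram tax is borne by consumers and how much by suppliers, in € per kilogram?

Before the tax: set 594 − 5.5p = 1.5p + 118 → p* = €68, q* = 220.
With the tax collected from suppliers, supply shifts: qs = 1.5(p − 14) + 118.
Solving gives q = 203.5 with consumers paying €71 and suppliers receiving €57 (the €14 wedge).
Burden on consumers: €3; on suppliers: €11. (They sum to €14.)
The less price-elastic side of the market bears the larger share of a per-unit tax.

Consumers bear €3 per kilogram; suppliers bear €11 per kilogram.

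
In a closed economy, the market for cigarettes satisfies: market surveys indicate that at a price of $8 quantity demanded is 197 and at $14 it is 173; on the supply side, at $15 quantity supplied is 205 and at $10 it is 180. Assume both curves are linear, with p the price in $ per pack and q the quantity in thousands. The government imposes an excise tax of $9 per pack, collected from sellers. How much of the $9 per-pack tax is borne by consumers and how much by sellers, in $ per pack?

Consumers bear $5 per pack; sellers bear $4 per pack.

Demand slope: (173 − 197)/(14 − 8) = -4, so qd = 229 − 4p.
Supply slope: (180 − 205)/(10 − 15) = 5, so qs = 5p + 130.
Before the tax: set 229 − 4p = 5p + 130 → p* = $11, q* = 185.
With the tax collected from sellers, supply shifts: qs = 5(p − 9) + 130.
Solving gives q = 165 with consumers paying $16 and sellers receiving $7 (the $9 wedge).
Burden on consumers: $5; on sellers: $4. (They sum to $9.)
The less price-elastic side of the market bears the larger share of a per-unit tax.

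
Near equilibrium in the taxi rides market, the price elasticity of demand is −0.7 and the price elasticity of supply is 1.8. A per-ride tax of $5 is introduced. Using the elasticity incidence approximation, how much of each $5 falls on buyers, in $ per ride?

Buyers bear ≈ $3.6 per ride.

Incidence ratio: buyers' share ≈ εs / (εs + |εd|) = 1.8 / (1.8 + 0.7) = 0.72.
So buyers bear ≈ 0.72 × $5 = $3.6; producers bear $1.4.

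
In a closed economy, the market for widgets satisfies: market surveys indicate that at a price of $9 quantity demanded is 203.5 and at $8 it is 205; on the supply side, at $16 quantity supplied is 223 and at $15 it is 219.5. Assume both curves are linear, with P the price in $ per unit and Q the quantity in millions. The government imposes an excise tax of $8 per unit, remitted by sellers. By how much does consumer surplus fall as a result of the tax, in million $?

Consumer surplus falls by $1107.68 million.

Demand slope: (205 − 203.5)/(8 − 9) = -1.5, so Qd = 217 − 1.5P.
Supply slope: (219.5 − 223)/(15 − 16) = 3.5, so Qs = 3.5P + 167.
Without the tax, 217 − 1.5P = 3.5P + 167 gives 5P = 50, so P* = $10 and Q* = 202.
With the tax collected from sellers, supply shifts: Qs = 3.5(P − 8) + 167.
Solving gives Q = 193.6 with consumers paying $15.6 and sellers receiving $7.6 (the $8 wedge).
ΔCS is the trapezoid between Q = 193.6 and Q = 202 of height $5.6: ½ · (202 + 193.6) · 5.6 = $1107.68.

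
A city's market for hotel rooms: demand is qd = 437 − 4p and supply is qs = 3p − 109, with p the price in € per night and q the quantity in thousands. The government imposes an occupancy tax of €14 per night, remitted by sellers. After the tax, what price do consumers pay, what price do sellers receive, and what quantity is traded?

Consumers pay €84; sellers receive €70; quantity = 101.

Without the tax, 437 − 4p = 3p − 109 gives 7p = 546, so p* = €78 and q* = 125.
With the tax collected from sellers, supply shifts: qs = 3(p − 14) − 109.
Solving gives q = 101 with consumers paying €84 and sellers receiving €70 (the €14 wedge).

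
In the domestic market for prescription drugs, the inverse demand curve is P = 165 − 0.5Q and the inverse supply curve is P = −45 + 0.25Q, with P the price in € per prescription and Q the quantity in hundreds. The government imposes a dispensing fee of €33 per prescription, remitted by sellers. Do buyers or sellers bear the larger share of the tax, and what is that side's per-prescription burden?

Buyers bear the larger share: €22 per prescription.

Inverting to Q(P) form: Qd = 330 − 2P; Qs = 4P + 180.
Before the tax: set 330 − 2P = 4P + 180 → P* = €25, Q* = 280.
With the tax collected from sellers, supply shifts: Qs = 4(P − 33) + 180.
Solving gives Q = 236 with buyers paying €47 and sellers receiving €14 (the €33 wedge).
Per-prescription burden: buyers €22, sellers €11.
Buyers take the larger share because demand is less price-elastic here (demand slope 2 vs supply slope 4).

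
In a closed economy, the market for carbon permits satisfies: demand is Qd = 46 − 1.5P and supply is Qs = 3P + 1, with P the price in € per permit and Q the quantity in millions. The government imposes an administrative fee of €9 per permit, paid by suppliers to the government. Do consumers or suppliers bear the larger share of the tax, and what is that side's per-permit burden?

Consumers bear the larger share: €6 per permit.

Before the tax: set 46 − 1.5P = 3P + 1 → P* = €10, Q* = 31.
With the tax collected from suppliers, supply shifts: Qs = 3(P − 9) + 1.
New equilibrium: consumers pay €16, suppliers receive €7, Q = 22. (Wedge: Pb − Ps = 9.)
Per-permit burden: consumers €6, suppliers €3.
Consumers take the larger share because demand is less price-elastic here (demand slope 1.5 vs supply slope 3).
The less price-elastic side of the market bears the larger share of a per-unit tax.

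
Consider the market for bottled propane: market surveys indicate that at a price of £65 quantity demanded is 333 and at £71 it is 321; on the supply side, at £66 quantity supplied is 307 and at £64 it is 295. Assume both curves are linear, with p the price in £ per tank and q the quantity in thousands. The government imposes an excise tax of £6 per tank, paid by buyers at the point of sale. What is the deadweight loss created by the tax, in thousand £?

Demand slope: (321 − 333)/(71 − 65) = -2, so qd = 463 − 2p.
Supply slope: (295 − 307)/(64 − 66) = 6, so qs = 6p − 89.
Without the tax, 463 − 2p = 6p − 89 gives 8p = 552, so p* = £69 and q* = 325.
With the tax collected from buyers, demand (in seller-price terms) shifts: qd = 463 − 2(p + 6).
Solving gives q = 316 with buyers paying £73.5 and producers receiving £67.5 (the £6 wedge).
Quantity falls by |ΔQ| = |325 − 316| = 9.
DWL = ½ · t · |ΔQ| = ½ · 6 · 9 = £27.

Deadweight loss = £27 thousand.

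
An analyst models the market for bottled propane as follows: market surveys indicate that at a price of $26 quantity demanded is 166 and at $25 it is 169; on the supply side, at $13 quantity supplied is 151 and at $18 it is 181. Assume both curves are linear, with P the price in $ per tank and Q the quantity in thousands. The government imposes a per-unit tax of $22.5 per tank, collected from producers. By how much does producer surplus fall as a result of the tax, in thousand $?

Producer surplus falls by $1233.75 thousand.

Demand slope: (169 − 166)/(25 − 26) = -3, so Qd = 244 − 3P.
Supply slope: (181 − 151)/(18 − 13) = 6, so Qs = 6P + 73.
Before the tax: set 244 − 3P = 6P + 73 → P* = $19, Q* = 187.
With the tax collected from producers, supply shifts: Qs = 6(P − 22.5) + 73.
Solving gives Q = 142 with buyers paying $34 and producers receiving $11.5 (the $22.5 wedge).
ΔPS is the trapezoid between Q = 142 and Q = 187 of height $7.5: ½ · (187 + 142) · 7.5 = $1233.75.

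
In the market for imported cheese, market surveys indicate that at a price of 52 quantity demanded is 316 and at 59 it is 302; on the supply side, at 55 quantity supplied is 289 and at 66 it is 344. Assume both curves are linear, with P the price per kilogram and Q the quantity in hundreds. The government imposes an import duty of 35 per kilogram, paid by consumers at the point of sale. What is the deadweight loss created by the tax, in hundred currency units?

Deadweight loss = 875 hundred.

Demand slope: (302 − 316)/(59 − 52) = -2, so Qd = 420 − 2P.
Supply slope: (344 − 289)/(66 − 55) = 5, so Qs = 5P + 14.
Before the tax: set 420 − 2P = 5P + 14 → P* = 58, Q* = 304.
With the tax collected from consumers, demand (in seller-price terms) shifts: Qd = 420 − 2(P + 35).
New equilibrium: consumers pay 83, producers receive 48, Q = 254. (Wedge: Pb − Ps = 35.)
Quantity falls by |ΔQ| = |304 − 254| = 50.
DWL = ½ · t · |ΔQ| = ½ · 35 · 50 = 875.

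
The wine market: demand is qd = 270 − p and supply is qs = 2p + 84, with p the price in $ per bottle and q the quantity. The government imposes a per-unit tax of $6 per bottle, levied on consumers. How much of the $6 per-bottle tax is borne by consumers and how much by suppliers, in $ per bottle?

Consumers bear $4 per bottle; suppliers bear $2 per bottle.

Without the tax, 270 − p = 2p + 84 gives 3p = 186, so p* = $62 and q* = 208.
With the tax collected from consumers, demand (in seller-price terms) shifts: qd = 270 − (p + 6).
Solving gives q = 204 with consumers paying $66 and suppliers receiving $60 (the $6 wedge).
Burden on consumers: $4; on suppliers: $2. (They sum to $6.)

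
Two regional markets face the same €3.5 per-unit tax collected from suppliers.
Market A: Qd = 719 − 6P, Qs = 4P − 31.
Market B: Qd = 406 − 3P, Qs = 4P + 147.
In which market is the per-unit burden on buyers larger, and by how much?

Market B, by €0.6.

Market A: pre-tax P* = €75, Q* = 269; post-tax Q = 260.6; per-unit burden on buyers = €1.4.
Market B: pre-tax P* = €37, Q* = 295; post-tax Q = 289; per-unit burden on buyers = €2.
Difference: €1.4 vs €2 → market B is larger by €0.6.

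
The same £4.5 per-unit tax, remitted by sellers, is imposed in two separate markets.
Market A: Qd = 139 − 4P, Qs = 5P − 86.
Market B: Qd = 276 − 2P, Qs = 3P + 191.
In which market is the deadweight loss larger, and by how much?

Market A: pre-tax P* = £25, Q* = 39; post-tax Q = 29; deadweight loss = £22.5.
Market B: pre-tax P* = £17, Q* = 242; post-tax Q = 236.6; deadweight loss = £12.15.
Difference: £22.5 vs £12.15 → market A is larger by £10.35.

Market A, by £10.35.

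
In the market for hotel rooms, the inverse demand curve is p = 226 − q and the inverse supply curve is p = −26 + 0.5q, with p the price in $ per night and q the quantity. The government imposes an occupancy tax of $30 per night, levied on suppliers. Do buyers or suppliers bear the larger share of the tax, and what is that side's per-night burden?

Inverting to q(p) form: qd = 226 − p; qs = 2p + 52.
Without the tax, 226 − p = 2p + 52 gives 3p = 174, so p* = $58 and q* = 168.
With the tax collected from suppliers, supply shifts: qs = 2(p − 30) + 52.
Solving gives q = 148 with buyers paying $78 and suppliers receiving $48 (the $30 wedge).
Per-night burden: buyers $20, suppliers $10.
Buyers take the larger share because demand is less price-elastic here (demand slope 1 vs supply slope 2).

Buyers bear the larger share: $20 per night.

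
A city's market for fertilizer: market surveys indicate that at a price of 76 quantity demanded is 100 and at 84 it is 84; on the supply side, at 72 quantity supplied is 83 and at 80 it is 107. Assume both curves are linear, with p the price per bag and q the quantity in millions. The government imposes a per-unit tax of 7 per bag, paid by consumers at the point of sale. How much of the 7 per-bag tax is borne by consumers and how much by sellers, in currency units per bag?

Consumers bear 4.2 per bag; sellers bear 2.8 per bag.

Demand slope: (84 − 100)/(84 − 76) = -2, so qd = 252 − 2p.
Supply slope: (107 − 83)/(80 − 72) = 3, so qs = 3p − 133.
Before the tax: set 252 − 2p = 3p − 133 → p* = 77, q* = 98.
With the tax collected from consumers, demand (in seller-price terms) shifts: qd = 252 − 2(p + 7).
New equilibrium: consumers pay 81.2, sellers receive 74.2, q = 89.6. (Wedge: pb − ps = 7.)
Burden on consumers: 4.2; on sellers: 2.8. (They sum to 7.)
The less price-elastic side of the market bears the larger share of a per-unit tax.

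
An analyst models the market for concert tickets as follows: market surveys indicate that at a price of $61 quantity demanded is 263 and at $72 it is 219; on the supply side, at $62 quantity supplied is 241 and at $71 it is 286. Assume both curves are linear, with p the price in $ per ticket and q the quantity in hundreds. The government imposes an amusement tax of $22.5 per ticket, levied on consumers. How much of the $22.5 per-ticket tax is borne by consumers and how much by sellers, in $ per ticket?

Consumers bear $12.5 per ticket; sellers bear $10 per ticket.

Demand slope: (219 − 263)/(72 − 61) = -4, so qd = 507 − 4p.
Supply slope: (286 − 241)/(71 − 62) = 5, so qs = 5p − 69.
Before the tax: set 507 − 4p = 5p − 69 → p* = $64, q* = 251.
With the tax collected from consumers, demand (in seller-price terms) shifts: qd = 507 − 4(p + 22.5).
Solving gives q = 201 with consumers paying $76.5 and sellers receiving $54 (the $22.5 wedge).
Burden on consumers: $12.5; on sellers: $10. (They sum to $22.5.)
The less price-elastic side of the market bears the larger share of a per-unit tax.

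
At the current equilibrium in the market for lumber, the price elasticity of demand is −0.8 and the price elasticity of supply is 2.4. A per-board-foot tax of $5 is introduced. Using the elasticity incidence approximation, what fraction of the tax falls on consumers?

Incidence ratio: consumers' share ≈ εs / (εs + |εd|) = 2.4 / (2.4 + 0.8) = 0.75.
Supply is the more elastic side, so consumers bear the larger share.

Consumers' share ≈ 0.75.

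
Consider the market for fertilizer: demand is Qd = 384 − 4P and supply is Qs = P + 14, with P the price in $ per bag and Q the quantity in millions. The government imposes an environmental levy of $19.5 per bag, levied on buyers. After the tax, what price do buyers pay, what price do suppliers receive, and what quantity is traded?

Before the tax: set 384 − 4P = P + 14 → P* = $74, Q* = 88.
With the tax collected from buyers, demand (in seller-price terms) shifts: Qd = 384 − 4(P + 19.5).
Solving gives Q = 72.4 with buyers paying $77.9 and suppliers receiving $58.4 (the $19.5 wedge).
The less price-elastic side of the market bears the larger share of a per-unit tax.

Buyers pay $77.9; suppliers receive $58.4; quantity = 72.4.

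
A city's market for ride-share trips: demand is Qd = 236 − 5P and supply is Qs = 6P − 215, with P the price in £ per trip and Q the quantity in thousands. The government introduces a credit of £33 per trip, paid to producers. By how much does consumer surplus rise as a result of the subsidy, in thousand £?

Without the subsidy, 236 − 5P = 6P − 215 gives 11P = 451, so P* = £41 and Q* = 31.
With a per-unit subsidy paid to producers, each receives P + 33 per unit sold, so supply becomes Qs = 6(P + 33) − 215.
Solving gives Q = 121 with consumers paying £23 and producers receiving £56 (the £33 wedge).
ΔCS is the trapezoid between Q = 121 and Q = 31 of height £18: ½ · (31 + 121) · 18 = £1368.

Consumer surplus rises by £1368 thousand.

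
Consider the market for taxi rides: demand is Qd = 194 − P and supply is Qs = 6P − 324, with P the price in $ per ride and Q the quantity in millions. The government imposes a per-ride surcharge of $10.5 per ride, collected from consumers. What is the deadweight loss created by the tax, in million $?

Deadweight loss = $47.25 million.

Without the tax, 194 − P = 6P − 324 gives 7P = 518, so P* = $74 and Q* = 120.
With the tax collected from consumers, demand (in seller-price terms) shifts: Qd = 194 − (P + 10.5).
Solving gives Q = 111 with consumers paying $83 and suppliers receiving $72.5 (the $10.5 wedge).
Quantity falls by |ΔQ| = |120 − 111| = 9.
DWL = ½ · t · |ΔQ| = ½ · 10.5 · 9 = $47.25.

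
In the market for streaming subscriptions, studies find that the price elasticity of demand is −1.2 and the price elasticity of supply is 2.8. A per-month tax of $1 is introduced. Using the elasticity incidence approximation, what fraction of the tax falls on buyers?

Buyers' share ≈ 0.7.

Incidence ratio: buyers' share ≈ εs / (εs + |εd|) = 2.8 / (2.8 + 1.2) = 0.7.
Supply is the more elastic side, so buyers bear the larger share.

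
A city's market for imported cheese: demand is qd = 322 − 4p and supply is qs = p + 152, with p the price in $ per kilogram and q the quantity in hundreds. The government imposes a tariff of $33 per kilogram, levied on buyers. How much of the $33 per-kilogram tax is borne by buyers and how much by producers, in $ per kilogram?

Buyers bear $6.6 per kilogram; producers bear $26.4 per kilogram.

Without the tax, 322 − 4p = p + 152 gives 5p = 170, so p* = $34 and q* = 186.
With the tax collected from buyers, demand (in seller-price terms) shifts: qd = 322 − 4(p + 33).
Solving gives q = 159.6 with buyers paying $40.6 and producers receiving $7.6 (the $33 wedge).
Burden on buyers: $6.6; on producers: $26.4. (They sum to $33.)
The less price-elastic side of the market bears the larger share of a per-unit tax.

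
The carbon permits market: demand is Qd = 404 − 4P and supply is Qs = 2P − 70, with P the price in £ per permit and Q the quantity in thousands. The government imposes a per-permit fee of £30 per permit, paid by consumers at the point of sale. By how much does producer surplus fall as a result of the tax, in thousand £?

Without the tax, 404 − 4P = 2P − 70 gives 6P = 474, so P* = £79 and Q* = 88.
With the tax collected from consumers, demand (in seller-price terms) shifts: Qd = 404 − 4(P + 30).
Solving gives Q = 48 with consumers paying £89 and suppliers receiving £59 (the £30 wedge).
ΔPS is the trapezoid between Q = 48 and Q = 88 of height £20: ½ · (88 + 48) · 20 = £1360.

Producer surplus falls by £1360 thousand.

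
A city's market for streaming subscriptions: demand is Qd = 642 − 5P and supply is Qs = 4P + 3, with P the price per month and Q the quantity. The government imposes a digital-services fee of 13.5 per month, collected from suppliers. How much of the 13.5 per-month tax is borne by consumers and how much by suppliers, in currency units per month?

Consumers bear 6 per month; suppliers bear 7.5 per month.

Before the tax: set 642 − 5P = 4P + 3 → P* = 71, Q* = 287.
With the tax collected from suppliers, supply shifts: Qs = 4(P − 13.5) + 3.
Solving gives Q = 257 with consumers paying 77 and suppliers receiving 63.5 (the 13.5 wedge).
Burden on consumers: 6; on suppliers: 7.5. (They sum to 13.5.)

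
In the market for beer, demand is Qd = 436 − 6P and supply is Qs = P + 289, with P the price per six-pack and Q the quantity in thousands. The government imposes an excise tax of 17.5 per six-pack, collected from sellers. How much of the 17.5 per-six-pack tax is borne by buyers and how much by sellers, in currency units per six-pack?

Buyers bear 2.5 per six-pack; sellers bear 15 per six-pack.

Without the tax, 436 − 6P = P + 289 gives 7P = 147, so P* = 21 and Q* = 310.
With the tax collected from sellers, supply shifts: Qs = (P − 17.5) + 289.
Solving gives Q = 295 with buyers paying 23.5 and sellers receiving 6 (the 17.5 wedge).
Burden on buyers: 2.5; on sellers: 15. (They sum to 17.5.)
The less price-elastic side of the market bears the larger share of a per-unit tax.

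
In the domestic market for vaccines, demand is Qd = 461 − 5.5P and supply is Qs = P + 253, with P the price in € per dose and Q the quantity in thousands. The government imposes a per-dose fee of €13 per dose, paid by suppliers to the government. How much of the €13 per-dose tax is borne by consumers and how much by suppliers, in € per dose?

Consumers bear €2 per dose; suppliers bear €11 per dose.

Before the tax: set 461 − 5.5P = P + 253 → P* = €32, Q* = 285.
With the tax collected from suppliers, supply shifts: Qs = (P − 13) + 253.
New equilibrium: consumers pay €34, suppliers receive €21, Q = 274. (Wedge: Pb − Ps = 13.)
Burden on consumers: €2; on suppliers: €11. (They sum to €13.)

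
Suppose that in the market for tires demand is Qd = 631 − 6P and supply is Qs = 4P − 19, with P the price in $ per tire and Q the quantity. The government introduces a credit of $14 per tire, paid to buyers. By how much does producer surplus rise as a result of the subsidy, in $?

Before the subsidy: set 631 − 6P = 4P − 19 → P* = $65, Q* = 241.
With a per-unit subsidy paid to buyers, each effectively pays P − 14, so demand becomes Qd = 631 − 6(P − 14).
New equilibrium: buyers pay $59.4, suppliers receive $73.4, Q = 274.6. (Wedge: Pb − Ps = −14.)
ΔPS is the trapezoid between Q = 274.6 and Q = 241 of height $8.4: ½ · (241 + 274.6) · 8.4 = $2165.52.

Producer surplus rises by $2165.52.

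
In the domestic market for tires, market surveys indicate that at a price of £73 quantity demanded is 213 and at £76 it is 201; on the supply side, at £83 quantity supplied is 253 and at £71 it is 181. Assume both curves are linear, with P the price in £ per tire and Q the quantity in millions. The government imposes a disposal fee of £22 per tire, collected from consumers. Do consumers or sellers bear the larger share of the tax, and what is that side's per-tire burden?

Consumers bear the larger share: £13.2 per tire.

Demand slope: (201 − 213)/(76 − 73) = -4, so Qd = 505 − 4P.
Supply slope: (181 − 253)/(71 − 83) = 6, so Qs = 6P − 245.
Without the tax, 505 − 4P = 6P − 245 gives 10P = 750, so P* = £75 and Q* = 205.
With the tax collected from consumers, demand (in seller-price terms) shifts: Qd = 505 − 4(P + 22).
New equilibrium: consumers pay £88.2, sellers receive £66.2, Q = 152.2. (Wedge: Pb − Ps = 22.)
Per-tire burden: consumers £13.2, sellers £8.8.
Consumers take the larger share because demand is less price-elastic here (demand slope 4 vs supply slope 6).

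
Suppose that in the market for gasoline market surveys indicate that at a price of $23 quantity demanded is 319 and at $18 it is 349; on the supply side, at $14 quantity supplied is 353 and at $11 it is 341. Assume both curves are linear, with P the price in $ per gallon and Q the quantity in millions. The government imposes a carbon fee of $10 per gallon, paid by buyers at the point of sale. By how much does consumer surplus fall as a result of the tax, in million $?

Demand slope: (349 − 319)/(18 − 23) = -6, so Qd = 457 − 6P.
Supply slope: (341 − 353)/(11 − 14) = 4, so Qs = 4P + 297.
Before the tax: set 457 − 6P = 4P + 297 → P* = $16, Q* = 361.
With the tax collected from buyers, demand (in seller-price terms) shifts: Qd = 457 − 6(P + 10).
New equilibrium: buyers pay $20, producers receive $10, Q = 337. (Wedge: Pb − Ps = 10.)
ΔCS is the trapezoid between Q = 337 and Q = 361 of height $4: ½ · (361 + 337) · 4 = $1396.

Consumer surplus falls by $1396 million.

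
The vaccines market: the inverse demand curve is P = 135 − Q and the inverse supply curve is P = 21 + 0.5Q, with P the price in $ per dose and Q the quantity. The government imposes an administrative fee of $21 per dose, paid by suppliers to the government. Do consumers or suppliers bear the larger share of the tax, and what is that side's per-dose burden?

Inverting to Q(P) form: Qd = 135 − P; Qs = 2P − 42.
Before the tax: set 135 − P = 2P − 42 → P* = $59, Q* = 76.
With the tax collected from suppliers, supply shifts: Qs = 2(P − 21) − 42.
Solving gives Q = 62 with consumers paying $73 and suppliers receiving $52 (the $21 wedge).
Per-dose burden: consumers $14, suppliers $7.
Consumers take the larger share because demand is less price-elastic here (demand slope 1 vs supply slope 2).

Consumers bear the larger share: $14 per dose.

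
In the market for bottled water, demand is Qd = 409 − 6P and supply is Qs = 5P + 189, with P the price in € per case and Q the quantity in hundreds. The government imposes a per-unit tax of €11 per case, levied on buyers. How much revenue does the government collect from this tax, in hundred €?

Before the tax: set 409 − 6P = 5P + 189 → P* = €20, Q* = 289.
With the tax collected from buyers, demand (in seller-price terms) shifts: Qd = 409 − 6(P + 11).
New equilibrium: buyers pay €25, producers receive €14, Q = 259. (Wedge: Pb − Ps = 11.)
Revenue = t · Q = 11 · 259 = €2849.

Tax revenue = €2849 hundred.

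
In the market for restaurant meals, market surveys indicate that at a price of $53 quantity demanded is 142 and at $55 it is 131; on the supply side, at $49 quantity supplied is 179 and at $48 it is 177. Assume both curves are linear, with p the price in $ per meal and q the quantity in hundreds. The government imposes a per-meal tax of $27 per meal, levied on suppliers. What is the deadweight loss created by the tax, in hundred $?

Demand slope: (131 − 142)/(55 − 53) = -5.5, so qd = 433.5 − 5.5p.
Supply slope: (177 − 179)/(48 − 49) = 2, so qs = 2p + 81.
Before the tax: set 433.5 − 5.5p = 2p + 81 → p* = $47, q* = 175.
With the tax collected from suppliers, supply shifts: qs = 2(p − 27) + 81.
Solving gives q = 135.4 with buyers paying $54.2 and suppliers receiving $27.2 (the $27 wedge).
Quantity falls by |ΔQ| = |175 − 135.4| = 39.6.
DWL = ½ · t · |ΔQ| = ½ · 27 · 39.6 = $534.6.

Deadweight loss = $534.6 hundred.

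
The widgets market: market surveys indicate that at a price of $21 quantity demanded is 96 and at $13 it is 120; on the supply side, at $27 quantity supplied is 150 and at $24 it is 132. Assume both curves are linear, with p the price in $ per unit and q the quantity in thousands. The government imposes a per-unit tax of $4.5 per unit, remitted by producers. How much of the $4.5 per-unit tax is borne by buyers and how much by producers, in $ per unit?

Demand slope: (120 − 96)/(13 − 21) = -3, so qd = 159 − 3p.
Supply slope: (132 − 150)/(24 − 27) = 6, so qs = 6p − 12.
Without the tax, 159 − 3p = 6p − 12 gives 9p = 171, so p* = $19 and q* = 102.
With the tax collected from producers, supply shifts: qs = 6(p − 4.5) − 12.
Solving gives q = 93 with buyers paying $22 and producers receiving $17.5 (the $4.5 wedge).
Burden on buyers: $3; on producers: $1.5. (They sum to $4.5.)
The less price-elastic side of the market bears the larger share of a per-unit tax.

Buyers bear $3 per unit; producers bear $1.5 per unit.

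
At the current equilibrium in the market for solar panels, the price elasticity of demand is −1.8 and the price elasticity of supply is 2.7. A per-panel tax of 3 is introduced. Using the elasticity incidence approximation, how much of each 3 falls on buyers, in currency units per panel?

Incidence ratio: buyers' share ≈ εs / (εs + |εd|) = 2.7 / (2.7 + 1.8) = 0.6.
So buyers bear ≈ 0.6 × 3 = 1.8; sellers bear 1.2.

Buyers bear ≈ 1.8 per panel.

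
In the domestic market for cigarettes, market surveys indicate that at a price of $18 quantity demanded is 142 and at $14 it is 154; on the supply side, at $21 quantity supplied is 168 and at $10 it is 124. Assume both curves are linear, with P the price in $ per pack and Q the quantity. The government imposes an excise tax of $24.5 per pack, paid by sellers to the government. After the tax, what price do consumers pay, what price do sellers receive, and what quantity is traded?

Demand slope: (154 − 142)/(14 − 18) = -3, so Qd = 196 − 3P.
Supply slope: (124 − 168)/(10 − 21) = 4, so Qs = 4P + 84.
Before the tax: set 196 − 3P = 4P + 84 → P* = $16, Q* = 148.
With the tax collected from sellers, supply shifts: Qs = 4(P − 24.5) + 84.
New equilibrium: consumers pay $30, sellers receive $5.5, Q = 106. (Wedge: Pb − Ps = 24.5.)

Consumers pay $30; sellers receive $5.5; quantity = 106.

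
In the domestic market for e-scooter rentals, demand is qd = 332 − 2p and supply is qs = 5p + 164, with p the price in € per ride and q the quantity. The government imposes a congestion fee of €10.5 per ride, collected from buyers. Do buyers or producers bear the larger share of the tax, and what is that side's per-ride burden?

Without the tax, 332 − 2p = 5p + 164 gives 7p = 168, so p* = €24 and q* = 284.
With the tax collected from buyers, demand (in seller-price terms) shifts: qd = 332 − 2(p + 10.5).
Solving gives q = 269 with buyers paying €31.5 and producers receiving €21 (the €10.5 wedge).
Per-ride burden: buyers €7.5, producers €3.
Buyers take the larger share because demand is less price-elastic here (demand slope 2 vs supply slope 5).

Buyers bear the larger share: €7.5 per ride.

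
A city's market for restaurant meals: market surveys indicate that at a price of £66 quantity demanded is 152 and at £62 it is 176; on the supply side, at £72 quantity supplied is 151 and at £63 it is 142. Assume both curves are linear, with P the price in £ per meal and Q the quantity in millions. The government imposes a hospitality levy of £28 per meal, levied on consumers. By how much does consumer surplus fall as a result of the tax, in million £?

Consumer surplus falls by £536 million.

Demand slope: (176 − 152)/(62 − 66) = -6, so Qd = 548 − 6P.
Supply slope: (142 − 151)/(63 − 72) = 1, so Qs = P + 79.
Without the tax, 548 − 6P = P + 79 gives 7P = 469, so P* = £67 and Q* = 146.
With the tax collected from consumers, demand (in seller-price terms) shifts: Qd = 548 − 6(P + 28).
Solving gives Q = 122 with consumers paying £71 and producers receiving £43 (the £28 wedge).
ΔCS is the trapezoid between Q = 122 and Q = 146 of height £4: ½ · (146 + 122) · 4 = £536.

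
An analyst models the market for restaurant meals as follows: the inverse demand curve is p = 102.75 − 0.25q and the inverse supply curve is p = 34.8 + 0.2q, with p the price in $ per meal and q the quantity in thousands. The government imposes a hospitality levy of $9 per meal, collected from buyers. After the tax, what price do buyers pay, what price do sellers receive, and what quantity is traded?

Buyers pay $70; sellers receive $61; quantity = 131.

Rewrite in direct form: qd = 411 − 4p and qs = 5p − 174.
Without the tax, 411 − 4p = 5p − 174 gives 9p = 585, so p* = $65 and q* = 151.
With the tax collected from buyers, demand (in seller-price terms) shifts: qd = 411 − 4(p + 9).
Solving gives q = 131 with buyers paying $70 and sellers receiving $61 (the $9 wedge).
The less price-elastic side of the market bears the larger share of a per-unit tax.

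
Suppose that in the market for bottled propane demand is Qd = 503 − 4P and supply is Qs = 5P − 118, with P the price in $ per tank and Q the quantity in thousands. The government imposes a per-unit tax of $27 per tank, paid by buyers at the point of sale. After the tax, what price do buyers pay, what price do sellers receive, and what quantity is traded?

Buyers pay $84; sellers receive $57; quantity = 167.

Without the tax, 503 − 4P = 5P − 118 gives 9P = 621, so P* = $69 and Q* = 227.
With the tax collected from buyers, demand (in seller-price terms) shifts: Qd = 503 − 4(P + 27).
Solving gives Q = 167 with buyers paying $84 and sellers receiving $57 (the $27 wedge).
The less price-elastic side of the market bears the larger share of a per-unit tax.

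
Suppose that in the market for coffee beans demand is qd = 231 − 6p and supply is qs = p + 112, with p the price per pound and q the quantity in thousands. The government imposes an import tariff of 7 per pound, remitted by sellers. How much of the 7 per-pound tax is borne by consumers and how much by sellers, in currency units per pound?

Without the tax, 231 − 6p = p + 112 gives 7p = 119, so p* = 17 and q* = 129.
With the tax collected from sellers, supply shifts: qs = (p − 7) + 112.
New equilibrium: consumers pay 18, sellers receive 11, q = 123. (Wedge: pb − ps = 7.)
Burden on consumers: 1; on sellers: 6. (They sum to 7.)
The less price-elastic side of the market bears the larger share of a per-unit tax.

Consumers bear 1 per pound; sellers bear 6 per pound.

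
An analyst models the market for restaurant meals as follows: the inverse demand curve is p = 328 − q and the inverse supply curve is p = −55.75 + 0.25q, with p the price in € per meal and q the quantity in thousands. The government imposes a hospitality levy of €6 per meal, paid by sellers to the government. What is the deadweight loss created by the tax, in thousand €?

Rewrite in direct form: qd = 328 − p and qs = 4p + 223.
Without the tax, 328 − p = 4p + 223 gives 5p = 105, so p* = €21 and q* = 307.
With the tax collected from sellers, supply shifts: qs = 4(p − 6) + 223.
Solving gives q = 302.2 with buyers paying €25.8 and sellers receiving €19.8 (the €6 wedge).
Quantity falls by |ΔQ| = |307 − 302.2| = 4.8.
DWL = ½ · t · |ΔQ| = ½ · 6 · 4.8 = €14.4.

Deadweight loss = €14.4 thousand.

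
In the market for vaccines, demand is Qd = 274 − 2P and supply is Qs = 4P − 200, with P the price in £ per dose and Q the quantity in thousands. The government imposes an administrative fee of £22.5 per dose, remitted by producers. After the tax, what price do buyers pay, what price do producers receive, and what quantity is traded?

Buyers pay £94; producers receive £71.5; quantity = 86.

Without the tax, 274 − 2P = 4P − 200 gives 6P = 474, so P* = £79 and Q* = 116.
With the tax collected from producers, supply shifts: Qs = 4(P − 22.5) − 200.
New equilibrium: buyers pay £94, producers receive £71.5, Q = 86. (Wedge: Pb − Ps = 22.5.)
The less price-elastic side of the market bears the larger share of a per-unit tax.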